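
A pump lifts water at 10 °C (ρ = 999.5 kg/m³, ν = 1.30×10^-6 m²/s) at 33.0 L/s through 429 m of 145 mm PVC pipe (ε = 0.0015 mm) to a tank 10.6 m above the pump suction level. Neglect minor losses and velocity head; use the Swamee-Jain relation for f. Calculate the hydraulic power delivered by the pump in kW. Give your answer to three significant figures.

P_hyd ≈ 6.41 kW

V = 4Q/(πD²) = 1.998 m/s; Re = 2.23×10^5; ε/D = 1.03×10^-5; f = 0.01531
h_f = f(L/D)V²/2g = 9.221 m
Total head H = z + h_f = 10.6 + 9.221 = 19.82 m
P_hyd = ρgQH = 999.5·9.81·0.0330·19.82 = 6.413 kW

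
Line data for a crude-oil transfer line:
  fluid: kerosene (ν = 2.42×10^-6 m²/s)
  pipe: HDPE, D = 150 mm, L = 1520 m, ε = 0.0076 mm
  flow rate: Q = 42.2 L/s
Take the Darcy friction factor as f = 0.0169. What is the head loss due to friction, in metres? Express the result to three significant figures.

h_f ≈ 49.8 m

V = 4Q/(πD²) = 4·0.0422/(π·0.150²) = 2.388 m/s
h_f = f(L/D)V²/(2g) = 0.01690·(1520/0.150)·2.388²/(2·9.81) = 49.78 m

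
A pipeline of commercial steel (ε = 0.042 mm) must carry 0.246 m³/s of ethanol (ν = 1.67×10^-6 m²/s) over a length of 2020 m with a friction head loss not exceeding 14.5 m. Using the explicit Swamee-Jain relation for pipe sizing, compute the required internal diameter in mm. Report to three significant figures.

Swamee-Jain (Type III): D = 0.66·[ε^1.25·(LQ²/(gh_f))^4.75 + ν·Q^9.4·(L/(gh_f))^5.2]^0.04
LQ²/(gh_f) = 0.8594; L/(gh_f) = 14.20
Term 1 = ε^1.25·(…)^4.75 = 1.65×10^-6; Term 2 = ν·Q^9.4·(…)^5.2 = 3.09×10^-6
D = 0.66·(1.65×10^-6 + 3.09×10^-6)^0.04 = 0.4042 m = 404 mm
Check: V = 1.92 m/s, Re = 4.64×10^5, f = 0.01464, h_f = 13.7 m ≈ 14.5 m ✓

D ≈ 404 mm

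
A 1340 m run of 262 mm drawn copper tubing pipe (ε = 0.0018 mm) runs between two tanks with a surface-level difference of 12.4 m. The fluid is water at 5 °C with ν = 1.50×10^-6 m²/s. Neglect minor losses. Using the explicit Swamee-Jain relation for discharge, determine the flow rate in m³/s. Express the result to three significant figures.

Swamee-Jain (Type II): Q = -0.965·√(gD⁵h_f/L)·ln[ε/(3.7D) + √(3.17ν²L/(gD³h_f))]
√(gD⁵h_f/L) = √(9.81·0.262⁵·12.4/1340) = 0.01059
ε/(3.7D) = 1.86×10^-6; √(3.17ν²L/(gD³h_f)) = 6.61×10^-5
Q = -0.965·0.01059·ln(6.795×10^-5) = 0.09804 m³/s
Check: V = 1.82 m/s, Re = 3.18×10^5, f = 0.01431, h_f = 12.3 m ≈ 12.4 m ✓

Q ≈ 0.0980 m³/s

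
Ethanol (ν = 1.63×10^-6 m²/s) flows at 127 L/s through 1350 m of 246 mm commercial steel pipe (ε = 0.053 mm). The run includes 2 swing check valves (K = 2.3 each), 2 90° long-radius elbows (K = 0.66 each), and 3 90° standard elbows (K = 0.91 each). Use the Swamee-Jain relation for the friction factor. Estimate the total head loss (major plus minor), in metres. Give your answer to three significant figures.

H_L ≈ 35.0 m

V = 4Q/(πD²) = 2.672 m/s; V²/2g = 0.3639 m
Re = 4.03×10^5, ε/D = 2.15×10^-4 → f = 0.01595 (Swamee-Jain)
Major: h_f = f(L/D)·V²/2g = 0.01595·5488·0.3639 = 31.86 m
Minor: ΣK = 8.65; h_m = ΣK·V²/2g = 3.148 m
Total H_L = 31.86 + 3.148 = 35.01 m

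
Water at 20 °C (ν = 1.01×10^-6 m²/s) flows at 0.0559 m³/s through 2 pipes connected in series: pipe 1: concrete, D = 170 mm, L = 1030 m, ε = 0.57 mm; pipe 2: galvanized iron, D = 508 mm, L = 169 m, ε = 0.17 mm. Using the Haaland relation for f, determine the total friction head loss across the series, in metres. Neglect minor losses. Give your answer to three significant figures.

H ≈ 51.2 m

Pipe 1: V = 2.463 m/s, Re = 4.15×10^5, ε/D = 0.00335, f = 0.02733, h_1 = f(L/D)V²/2g = 51.19 m
Pipe 2: V = 0.2758 m/s, Re = 1.39×10^5, ε/D = 3.35×10^-4, f = 0.01850, h_2 = f(L/D)V²/2g = 0.02385 m
Series → Q common, losses add: H = Σh = 51.21 m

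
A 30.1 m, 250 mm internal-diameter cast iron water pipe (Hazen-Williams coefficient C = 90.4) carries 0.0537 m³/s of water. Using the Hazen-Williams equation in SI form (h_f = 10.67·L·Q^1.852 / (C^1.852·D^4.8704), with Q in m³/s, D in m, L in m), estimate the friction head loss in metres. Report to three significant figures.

h_f = 10.67·30.1·0.0537^1.852 / (90.4^1.852·0.250^4.8704) = 0.2911 m

h_f ≈ 0.291 m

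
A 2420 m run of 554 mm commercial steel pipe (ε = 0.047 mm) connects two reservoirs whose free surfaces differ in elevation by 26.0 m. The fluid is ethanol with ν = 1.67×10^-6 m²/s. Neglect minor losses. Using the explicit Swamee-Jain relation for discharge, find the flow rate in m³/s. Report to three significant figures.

Q ≈ 0.716 m³/s

Swamee-Jain (Type II): Q = -0.965·√(gD⁵h_f/L)·ln[ε/(3.7D) + √(3.17ν²L/(gD³h_f))]
√(gD⁵h_f/L) = √(9.81·0.554⁵·26.0/2420) = 0.07416
ε/(3.7D) = 2.29×10^-5; √(3.17ν²L/(gD³h_f)) = 2.22×10^-5
Q = -0.965·0.07416·ln(4.514×10^-5) = 0.7161 m³/s
Check: V = 2.97 m/s, Re = 9.85×10^5, f = 0.01329, h_f = 26.1 m ≈ 26.0 m ✓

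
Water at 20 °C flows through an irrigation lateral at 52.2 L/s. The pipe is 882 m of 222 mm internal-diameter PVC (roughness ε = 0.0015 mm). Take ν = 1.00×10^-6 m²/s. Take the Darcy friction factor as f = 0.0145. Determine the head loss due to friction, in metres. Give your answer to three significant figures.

h_f ≈ 5.34 m

V = 4Q/(πD²) = 4·0.0522/(π·0.222²) = 1.349 m/s
h_f = f(L/D)V²/(2g) = 0.01450·(882/0.222)·1.349²/(2·9.81) = 5.340 m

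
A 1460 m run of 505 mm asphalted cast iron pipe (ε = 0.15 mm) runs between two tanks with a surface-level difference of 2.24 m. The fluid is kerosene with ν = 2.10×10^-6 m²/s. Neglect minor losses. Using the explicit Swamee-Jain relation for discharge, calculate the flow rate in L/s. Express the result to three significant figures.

Swamee-Jain (Type II): Q = -0.965·√(gD⁵h_f/L)·ln[ε/(3.7D) + √(3.17ν²L/(gD³h_f))]
√(gD⁵h_f/L) = √(9.81·0.505⁵·2.24/1460) = 0.02223
ε/(3.7D) = 8.03×10^-5; √(3.17ν²L/(gD³h_f)) = 8.49×10^-5
Q = -0.965·0.02223·ln(1.652×10^-4) = 0.1868 m³/s
Check: V = 0.933 m/s, Re = 2.24×10^5, f = 0.01755, h_f = 2.25 m ≈ 2.24 m ✓

Q ≈ 187 L/s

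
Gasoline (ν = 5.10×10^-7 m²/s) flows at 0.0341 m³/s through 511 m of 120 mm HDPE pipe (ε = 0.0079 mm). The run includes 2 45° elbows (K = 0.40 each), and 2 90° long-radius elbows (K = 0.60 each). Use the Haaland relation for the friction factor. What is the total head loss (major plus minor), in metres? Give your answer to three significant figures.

V = 4Q/(πD²) = 3.015 m/s; V²/2g = 0.4633 m
Re = 7.09×10^5, ε/D = 6.58×10^-5 → f = 0.01327 (Haaland)
Major: h_f = f(L/D)·V²/2g = 0.01327·4258·0.4633 = 26.19 m
Minor: ΣK = 2.00; h_m = ΣK·V²/2g = 0.9267 m
Total H_L = 26.19 + 0.9267 = 27.12 m

H_L ≈ 27.1 m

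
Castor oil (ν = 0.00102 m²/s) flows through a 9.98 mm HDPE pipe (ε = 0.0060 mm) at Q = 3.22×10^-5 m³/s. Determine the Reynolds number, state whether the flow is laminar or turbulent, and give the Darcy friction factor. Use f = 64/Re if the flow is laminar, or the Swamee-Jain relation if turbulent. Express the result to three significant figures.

V = 4Q/(πD²) = 0.4116 m/s
Re = VD/ν = 0.4116·0.00998/0.00102 = 4.03
Re < 2300 → laminar → f = 64/Re = 15.89

Re ≈ 4.03; laminar; f = 64/Re ≈ 15.9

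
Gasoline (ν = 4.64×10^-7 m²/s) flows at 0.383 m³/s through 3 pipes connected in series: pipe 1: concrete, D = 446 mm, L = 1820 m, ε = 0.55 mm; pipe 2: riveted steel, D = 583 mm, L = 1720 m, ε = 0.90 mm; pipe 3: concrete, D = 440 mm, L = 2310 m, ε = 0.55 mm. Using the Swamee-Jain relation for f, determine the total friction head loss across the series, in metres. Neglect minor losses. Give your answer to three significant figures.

Pipe 1: V = 2.452 m/s, Re = 2.36×10^6, ε/D = 0.00123, f = 0.02084, h_1 = f(L/D)V²/2g = 26.05 m
Pipe 2: V = 1.435 m/s, Re = 1.80×10^6, ε/D = 0.00154, f = 0.02207, h_2 = f(L/D)V²/2g = 6.831 m
Pipe 3: V = 2.519 m/s, Re = 2.39×10^6, ε/D = 0.00125, f = 0.02091, h_3 = f(L/D)V²/2g = 35.49 m
Series → Q common, losses add: H = Σh = 68.37 m

H ≈ 68.4 m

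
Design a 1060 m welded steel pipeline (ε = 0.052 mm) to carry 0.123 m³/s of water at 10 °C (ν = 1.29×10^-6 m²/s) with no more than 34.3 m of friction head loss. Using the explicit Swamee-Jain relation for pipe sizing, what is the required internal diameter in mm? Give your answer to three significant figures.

D ≈ 230 mm

Swamee-Jain (Type III): D = 0.66·[ε^1.25·(LQ²/(gh_f))^4.75 + ν·Q^9.4·(L/(gh_f))^5.2]^0.04
LQ²/(gh_f) = 0.04766; L/(gh_f) = 3.150
Term 1 = ε^1.25·(…)^4.75 = 2.32×10^-12; Term 2 = ν·Q^9.4·(…)^5.2 = 1.40×10^-12
D = 0.66·(2.32×10^-12 + 1.40×10^-12)^0.04 = 0.2304 m = 230 mm
Check: V = 2.95 m/s, Re = 5.27×10^5, f = 0.01568, h_f = 32.0 m ≈ 34.3 m ✓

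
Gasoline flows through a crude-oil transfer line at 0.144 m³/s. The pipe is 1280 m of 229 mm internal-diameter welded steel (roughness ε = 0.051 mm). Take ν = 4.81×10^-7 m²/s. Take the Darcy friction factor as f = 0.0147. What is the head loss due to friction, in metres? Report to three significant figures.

h_f ≈ 51.2 m

V = 4Q/(πD²) = 4·0.144/(π·0.229²) = 3.496 m/s
h_f = f(L/D)V²/(2g) = 0.01470·(1280/0.229)·3.496²/(2·9.81) = 51.19 m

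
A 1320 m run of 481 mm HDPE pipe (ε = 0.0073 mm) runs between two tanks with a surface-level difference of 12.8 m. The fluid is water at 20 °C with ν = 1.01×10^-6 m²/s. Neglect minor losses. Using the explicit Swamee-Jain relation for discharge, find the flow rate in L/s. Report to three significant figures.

Q ≈ 513 L/s

Swamee-Jain (Type II): Q = -0.965·√(gD⁵h_f/L)·ln[ε/(3.7D) + √(3.17ν²L/(gD³h_f))]
√(gD⁵h_f/L) = √(9.81·0.481⁵·12.8/1320) = 0.04949
ε/(3.7D) = 4.10×10^-6; √(3.17ν²L/(gD³h_f)) = 1.75×10^-5
Q = -0.965·0.04949·ln(2.158×10^-5) = 0.5131 m³/s
Check: V = 2.82 m/s, Re = 1.34×10^6, f = 0.01149, h_f = 12.8 m ≈ 12.8 m ✓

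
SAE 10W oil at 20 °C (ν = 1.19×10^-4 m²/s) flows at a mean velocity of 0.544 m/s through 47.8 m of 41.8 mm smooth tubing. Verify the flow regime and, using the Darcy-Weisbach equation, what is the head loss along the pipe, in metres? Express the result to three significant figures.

Re = VD/ν = 0.544·0.04180/1.19×10^-4 = 191 → laminar (Re < 2300)
f = 64/Re = 0.3349
h_f = f(L/D)V²/(2g) = 0.3349·(47.8/0.04180)·0.544²/(2·9.81) = 5.777 m

h_f ≈ 5.78 m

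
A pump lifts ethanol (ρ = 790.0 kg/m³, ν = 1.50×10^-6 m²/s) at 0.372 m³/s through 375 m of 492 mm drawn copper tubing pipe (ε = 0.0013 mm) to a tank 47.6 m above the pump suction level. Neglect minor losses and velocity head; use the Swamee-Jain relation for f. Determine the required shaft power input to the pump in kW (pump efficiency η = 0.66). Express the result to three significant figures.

P_shaft ≈ 216 kW

V = 4Q/(πD²) = 1.957 m/s; Re = 6.42×10^5; ε/D = 2.64×10^-6; f = 0.01258
h_f = f(L/D)V²/2g = 1.870 m
Total head H = z + h_f = 47.6 + 1.870 = 49.47 m
P_hyd = ρgQH = 790.0·9.81·0.372·49.47 = 142.6 kW
P_shaft = P_hyd/η = 142.6/0.66 = 216.1 kW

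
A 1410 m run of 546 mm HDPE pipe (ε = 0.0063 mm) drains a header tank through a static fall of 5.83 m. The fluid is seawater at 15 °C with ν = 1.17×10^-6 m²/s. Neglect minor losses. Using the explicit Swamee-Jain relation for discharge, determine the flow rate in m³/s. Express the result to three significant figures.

Swamee-Jain (Type II): Q = -0.965·√(gD⁵h_f/L)·ln[ε/(3.7D) + √(3.17ν²L/(gD³h_f))]
√(gD⁵h_f/L) = √(9.81·0.546⁵·5.83/1410) = 0.04437
ε/(3.7D) = 3.12×10^-6; √(3.17ν²L/(gD³h_f)) = 2.56×10^-5
Q = -0.965·0.04437·ln(2.876×10^-5) = 0.4477 m³/s
Check: V = 1.91 m/s, Re = 8.92×10^5, f = 0.01210, h_f = 5.82 m ≈ 5.83 m ✓

Q ≈ 0.448 m³/s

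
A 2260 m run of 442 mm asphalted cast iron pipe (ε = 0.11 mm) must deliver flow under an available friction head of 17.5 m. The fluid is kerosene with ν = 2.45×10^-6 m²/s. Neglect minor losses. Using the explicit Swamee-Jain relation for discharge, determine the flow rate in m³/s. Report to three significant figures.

Swamee-Jain (Type II): Q = -0.965·√(gD⁵h_f/L)·ln[ε/(3.7D) + √(3.17ν²L/(gD³h_f))]
√(gD⁵h_f/L) = √(9.81·0.442⁵·17.5/2260) = 0.03580
ε/(3.7D) = 6.73×10^-5; √(3.17ν²L/(gD³h_f)) = 5.39×10^-5
Q = -0.965·0.03580·ln(1.211×10^-4) = 0.3115 m³/s
Check: V = 2.03 m/s, Re = 3.66×10^5, f = 0.01637, h_f = 17.6 m ≈ 17.5 m ✓

Q ≈ 0.312 m³/s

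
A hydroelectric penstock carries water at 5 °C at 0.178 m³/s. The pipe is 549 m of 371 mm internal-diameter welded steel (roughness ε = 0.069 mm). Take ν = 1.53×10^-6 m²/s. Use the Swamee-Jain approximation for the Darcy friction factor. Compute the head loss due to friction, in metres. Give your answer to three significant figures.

h_f ≈ 3.21 m

V = 4Q/(πD²) = 4·0.178/(π·0.371²) = 1.647 m/s
Re = VD/ν = 1.647·0.371/1.53×10^-6 = 3.99×10^5 → turbulent
ε/D = 0.069/371 = 1.86×10^-4
Swamee-Jain: f = 0.01571
h_f = f(L/D)V²/(2g) = 0.01571·(549/0.371)·1.647²/(2·9.81) = 3.212 m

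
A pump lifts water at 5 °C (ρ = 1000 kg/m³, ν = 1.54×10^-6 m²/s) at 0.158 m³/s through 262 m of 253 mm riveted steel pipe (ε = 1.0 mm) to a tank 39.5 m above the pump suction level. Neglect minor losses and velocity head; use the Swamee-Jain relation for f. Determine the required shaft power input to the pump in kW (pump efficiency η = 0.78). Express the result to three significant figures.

P_shaft ≈ 108 kW

V = 4Q/(πD²) = 3.143 m/s; Re = 5.16×10^5; ε/D = 0.00395; f = 0.02863
h_f = f(L/D)V²/2g = 14.93 m
Total head H = z + h_f = 39.5 + 14.93 = 54.43 m
P_hyd = ρgQH = 1000·9.81·0.158·54.43 = 84.36 kW
P_shaft = P_hyd/η = 84.36/0.78 = 108.2 kW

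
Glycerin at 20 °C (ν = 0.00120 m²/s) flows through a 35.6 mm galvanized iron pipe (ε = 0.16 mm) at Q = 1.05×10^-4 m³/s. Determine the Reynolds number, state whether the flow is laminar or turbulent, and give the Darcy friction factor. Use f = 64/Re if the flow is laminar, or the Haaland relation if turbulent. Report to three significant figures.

V = 4Q/(πD²) = 0.1055 m/s
Re = VD/ν = 0.1055·0.0356/0.00120 = 3.13
Re < 2300 → laminar → f = 64/Re = 20.45

Re ≈ 3.13; laminar; f = 64/Re ≈ 20.5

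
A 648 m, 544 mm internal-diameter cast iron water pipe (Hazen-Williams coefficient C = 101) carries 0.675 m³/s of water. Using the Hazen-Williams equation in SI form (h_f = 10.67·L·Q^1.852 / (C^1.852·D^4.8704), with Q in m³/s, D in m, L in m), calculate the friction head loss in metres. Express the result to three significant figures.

h_f ≈ 12.6 m

h_f = 10.67·648·0.675^1.852 / (101^1.852·0.544^4.8704) = 12.57 m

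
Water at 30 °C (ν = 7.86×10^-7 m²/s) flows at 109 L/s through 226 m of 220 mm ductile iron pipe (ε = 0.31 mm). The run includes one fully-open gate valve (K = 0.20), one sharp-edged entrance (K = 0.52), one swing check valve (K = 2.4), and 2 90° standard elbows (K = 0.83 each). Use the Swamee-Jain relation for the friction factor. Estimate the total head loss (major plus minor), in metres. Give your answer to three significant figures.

H_L ≈ 11.4 m

V = 4Q/(πD²) = 2.867 m/s; V²/2g = 0.4191 m
Re = 8.03×10^5, ε/D = 0.00141 → f = 0.02177 (Swamee-Jain)
Major: h_f = f(L/D)·V²/2g = 0.02177·1027·0.4191 = 9.373 m
Minor: ΣK = 4.78; h_m = ΣK·V²/2g = 2.003 m
Total H_L = 9.373 + 2.003 = 11.38 m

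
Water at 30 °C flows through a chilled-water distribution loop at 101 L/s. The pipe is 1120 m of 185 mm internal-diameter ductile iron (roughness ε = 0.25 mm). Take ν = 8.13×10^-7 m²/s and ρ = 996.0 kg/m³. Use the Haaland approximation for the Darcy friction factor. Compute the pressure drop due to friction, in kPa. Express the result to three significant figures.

V = 4Q/(πD²) = 4·0.101/(π·0.185²) = 3.757 m/s
Re = VD/ν = 3.757·0.185/8.13×10^-7 = 8.55×10^5 → turbulent
ε/D = 0.25/185 = 0.00135
Haaland: f = 0.02145
h_f = f(L/D)V²/(2g) = 0.02145·(1120/0.185)·3.757²/(2·9.81) = 93.45 m
Δp = ρg·h_f = 996.0·9.81·93.45 = 913.0 kPa

Δp ≈ 913 kPa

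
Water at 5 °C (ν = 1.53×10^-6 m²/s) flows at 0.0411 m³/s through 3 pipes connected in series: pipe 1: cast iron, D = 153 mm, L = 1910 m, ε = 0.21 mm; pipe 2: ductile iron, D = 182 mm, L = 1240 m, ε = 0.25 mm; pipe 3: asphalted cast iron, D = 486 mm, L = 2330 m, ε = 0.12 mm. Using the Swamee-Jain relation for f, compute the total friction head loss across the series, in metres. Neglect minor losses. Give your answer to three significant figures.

H ≈ 91.2 m

Pipe 1: V = 2.235 m/s, Re = 2.24×10^5, ε/D = 0.00137, f = 0.02243, h_1 = f(L/D)V²/2g = 71.33 m
Pipe 2: V = 1.580 m/s, Re = 1.88×10^5, ε/D = 0.00137, f = 0.02263, h_2 = f(L/D)V²/2g = 19.61 m
Pipe 3: V = 0.2216 m/s, Re = 7.04×10^4, ε/D = 2.47×10^-4, f = 0.02040, h_3 = f(L/D)V²/2g = 0.2447 m
Series → Q common, losses add: H = Σh = 91.19 m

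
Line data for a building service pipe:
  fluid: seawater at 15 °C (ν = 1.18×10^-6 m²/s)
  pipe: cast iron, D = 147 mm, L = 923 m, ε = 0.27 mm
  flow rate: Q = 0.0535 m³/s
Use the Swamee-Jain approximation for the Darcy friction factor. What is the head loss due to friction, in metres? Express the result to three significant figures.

V = 4Q/(πD²) = 4·0.0535/(π·0.147²) = 3.152 m/s
Re = VD/ν = 3.152·0.147/1.18×10^-6 = 3.93×10^5 → turbulent
ε/D = 0.27/147 = 0.00184
Swamee-Jain: f = 0.02352
h_f = f(L/D)V²/(2g) = 0.02352·(923/0.147)·3.152²/(2·9.81) = 74.80 m

h_f ≈ 74.8 m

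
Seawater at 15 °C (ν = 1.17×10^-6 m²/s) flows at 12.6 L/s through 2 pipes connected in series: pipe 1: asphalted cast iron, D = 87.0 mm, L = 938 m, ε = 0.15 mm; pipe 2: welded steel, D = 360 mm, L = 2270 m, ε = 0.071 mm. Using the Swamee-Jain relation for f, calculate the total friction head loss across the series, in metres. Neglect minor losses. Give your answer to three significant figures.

H ≈ 59.2 m

Pipe 1: V = 2.120 m/s, Re = 1.58×10^5, ε/D = 0.00172, f = 0.02394, h_1 = f(L/D)V²/2g = 59.09 m
Pipe 2: V = 0.1238 m/s, Re = 3.81×10^4, ε/D = 1.97×10^-4, f = 0.02277, h_2 = f(L/D)V²/2g = 0.1121 m
Series → Q common, losses add: H = Σh = 59.21 m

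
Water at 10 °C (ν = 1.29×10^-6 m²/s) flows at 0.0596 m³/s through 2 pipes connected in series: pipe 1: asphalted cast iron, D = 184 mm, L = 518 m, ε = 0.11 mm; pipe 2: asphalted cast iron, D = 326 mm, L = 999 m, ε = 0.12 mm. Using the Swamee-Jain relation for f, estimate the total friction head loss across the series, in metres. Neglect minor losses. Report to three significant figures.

Pipe 1: V = 2.241 m/s, Re = 3.20×10^5, ε/D = 5.98×10^-4, f = 0.01879, h_1 = f(L/D)V²/2g = 13.55 m
Pipe 2: V = 0.7140 m/s, Re = 1.80×10^5, ε/D = 3.68×10^-4, f = 0.01840, h_2 = f(L/D)V²/2g = 1.465 m
Series → Q common, losses add: H = Σh = 15.01 m

H ≈ 15.0 m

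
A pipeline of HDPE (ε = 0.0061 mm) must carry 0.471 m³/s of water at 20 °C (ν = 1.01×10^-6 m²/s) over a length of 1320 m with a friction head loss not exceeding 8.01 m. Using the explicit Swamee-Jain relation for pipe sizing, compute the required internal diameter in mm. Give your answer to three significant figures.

D ≈ 516 mm

Swamee-Jain (Type III): D = 0.66·[ε^1.25·(LQ²/(gh_f))^4.75 + ν·Q^9.4·(L/(gh_f))^5.2]^0.04
LQ²/(gh_f) = 3.727; L/(gh_f) = 16.80
Term 1 = ε^1.25·(…)^4.75 = 1.57×10^-4; Term 2 = ν·Q^9.4·(…)^5.2 = 0.00201
D = 0.66·(1.57×10^-4 + 0.00201)^0.04 = 0.5163 m = 516 mm
Check: V = 2.25 m/s, Re = 1.15×10^6, f = 0.01165, h_f = 7.68 m ≈ 8.01 m ✓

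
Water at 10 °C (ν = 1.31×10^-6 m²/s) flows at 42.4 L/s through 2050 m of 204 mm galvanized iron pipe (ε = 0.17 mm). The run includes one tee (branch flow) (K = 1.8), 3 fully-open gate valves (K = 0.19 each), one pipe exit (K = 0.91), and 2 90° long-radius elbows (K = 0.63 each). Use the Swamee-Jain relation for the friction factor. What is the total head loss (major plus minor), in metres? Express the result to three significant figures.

V = 4Q/(πD²) = 1.297 m/s; V²/2g = 0.08577 m
Re = 2.02×10^5, ε/D = 8.33×10^-4 → f = 0.02049 (Swamee-Jain)
Major: h_f = f(L/D)·V²/2g = 0.02049·10049·0.08577 = 17.66 m
Minor: ΣK = 4.54; h_m = ΣK·V²/2g = 0.3894 m
Total H_L = 17.66 + 0.3894 = 18.05 m

H_L ≈ 18.1 m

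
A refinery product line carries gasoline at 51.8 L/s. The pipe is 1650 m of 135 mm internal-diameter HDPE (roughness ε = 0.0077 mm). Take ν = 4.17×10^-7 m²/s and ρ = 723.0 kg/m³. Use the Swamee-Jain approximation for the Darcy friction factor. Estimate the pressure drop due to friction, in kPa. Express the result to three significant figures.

V = 4Q/(πD²) = 4·0.0518/(π·0.135²) = 3.619 m/s
Re = VD/ν = 3.619·0.135/4.17×10^-7 = 1.17×10^6 → turbulent
ε/D = 0.0077/135 = 5.70×10^-5
Swamee-Jain: f = 0.01261
h_f = f(L/D)V²/(2g) = 0.01261·(1650/0.135)·3.619²/(2·9.81) = 102.9 m
Δp = ρg·h_f = 723.0·9.81·102.9 = 729.5 kPa

Δp ≈ 729 kPa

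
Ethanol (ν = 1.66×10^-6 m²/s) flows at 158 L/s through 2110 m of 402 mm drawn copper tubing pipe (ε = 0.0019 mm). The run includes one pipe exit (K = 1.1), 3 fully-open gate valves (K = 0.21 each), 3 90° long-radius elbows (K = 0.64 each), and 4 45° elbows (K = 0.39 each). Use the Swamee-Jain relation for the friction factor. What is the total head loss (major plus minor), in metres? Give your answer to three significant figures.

V = 4Q/(πD²) = 1.245 m/s; V²/2g = 0.07898 m
Re = 3.01×10^5, ε/D = 4.73×10^-6 → f = 0.01442 (Swamee-Jain)
Major: h_f = f(L/D)·V²/2g = 0.01442·5249·0.07898 = 5.977 m
Minor: ΣK = 5.21; h_m = ΣK·V²/2g = 0.4115 m
Total H_L = 5.977 + 0.4115 = 6.388 m

H_L ≈ 6.39 m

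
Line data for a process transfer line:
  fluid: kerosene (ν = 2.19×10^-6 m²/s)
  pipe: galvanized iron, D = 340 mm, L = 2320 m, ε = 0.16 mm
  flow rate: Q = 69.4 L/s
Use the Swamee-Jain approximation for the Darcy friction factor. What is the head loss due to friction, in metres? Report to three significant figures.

h_f ≈ 4.03 m

V = 4Q/(πD²) = 4·0.0694/(π·0.340²) = 0.7644 m/s
Re = VD/ν = 0.7644·0.340/2.19×10^-6 = 1.19×10^5 → turbulent
ε/D = 0.16/340 = 4.71×10^-4
Swamee-Jain: f = 0.01985
h_f = f(L/D)V²/(2g) = 0.01985·(2320/0.340)·0.7644²/(2·9.81) = 4.034 m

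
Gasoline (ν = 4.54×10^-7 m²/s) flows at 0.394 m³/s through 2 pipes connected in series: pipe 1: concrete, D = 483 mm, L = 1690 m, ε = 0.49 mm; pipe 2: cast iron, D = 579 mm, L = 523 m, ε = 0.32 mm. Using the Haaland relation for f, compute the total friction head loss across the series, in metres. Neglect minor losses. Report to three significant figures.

Pipe 1: V = 2.150 m/s, Re = 2.29×10^6, ε/D = 0.00101, f = 0.01986, h_1 = f(L/D)V²/2g = 16.38 m
Pipe 2: V = 1.496 m/s, Re = 1.91×10^6, ε/D = 5.53×10^-4, f = 0.01733, h_2 = f(L/D)V²/2g = 1.787 m
Series → Q common, losses add: H = Σh = 18.16 m

H ≈ 18.2 m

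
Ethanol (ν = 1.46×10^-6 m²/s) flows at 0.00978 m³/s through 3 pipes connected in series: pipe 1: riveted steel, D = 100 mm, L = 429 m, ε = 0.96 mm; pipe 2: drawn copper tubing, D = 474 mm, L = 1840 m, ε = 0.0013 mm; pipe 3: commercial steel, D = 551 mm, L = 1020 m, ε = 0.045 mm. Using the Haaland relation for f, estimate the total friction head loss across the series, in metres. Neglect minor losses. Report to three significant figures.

Pipe 1: V = 1.245 m/s, Re = 8.53×10^4, ε/D = 0.00960, f = 0.03813, h_1 = f(L/D)V²/2g = 12.93 m
Pipe 2: V = 0.05542 m/s, Re = 1.80×10^4, ε/D = 2.74×10^-6, f = 0.02645, h_2 = f(L/D)V²/2g = 0.01607 m
Pipe 3: V = 0.04102 m/s, Re = 1.55×10^4, ε/D = 8.17×10^-5, f = 0.02760, h_3 = f(L/D)V²/2g = 0.004380 m
Series → Q common, losses add: H = Σh = 12.95 m

H ≈ 12.9 m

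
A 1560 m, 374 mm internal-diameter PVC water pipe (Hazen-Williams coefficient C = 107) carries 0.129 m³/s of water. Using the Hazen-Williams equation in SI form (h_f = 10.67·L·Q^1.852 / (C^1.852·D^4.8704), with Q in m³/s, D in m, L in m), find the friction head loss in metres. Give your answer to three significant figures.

h_f = 10.67·1560·0.129^1.852 / (107^1.852·0.374^4.8704) = 7.870 m

h_f ≈ 7.87 m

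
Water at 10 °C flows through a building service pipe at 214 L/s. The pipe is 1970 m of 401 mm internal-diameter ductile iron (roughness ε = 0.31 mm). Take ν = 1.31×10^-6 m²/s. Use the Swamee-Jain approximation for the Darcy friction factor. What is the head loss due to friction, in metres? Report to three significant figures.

V = 4Q/(πD²) = 4·0.214/(π·0.401²) = 1.694 m/s
Re = VD/ν = 1.694·0.401/1.31×10^-6 = 5.19×10^5 → turbulent
ε/D = 0.31/401 = 7.73×10^-4
Swamee-Jain: f = 0.01927
h_f = f(L/D)V²/(2g) = 0.01927·(1970/0.401)·1.694²/(2·9.81) = 13.86 m

h_f ≈ 13.9 m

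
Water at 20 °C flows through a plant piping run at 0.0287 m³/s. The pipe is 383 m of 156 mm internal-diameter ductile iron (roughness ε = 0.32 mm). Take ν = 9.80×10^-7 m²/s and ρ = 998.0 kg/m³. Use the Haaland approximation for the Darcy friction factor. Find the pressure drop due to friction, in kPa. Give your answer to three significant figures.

Δp ≈ 67.1 kPa

V = 4Q/(πD²) = 4·0.0287/(π·0.156²) = 1.502 m/s
Re = VD/ν = 1.502·0.156/9.80×10^-7 = 2.39×10^5 → turbulent
ε/D = 0.32/156 = 0.00205
Haaland: f = 0.02428
h_f = f(L/D)V²/(2g) = 0.02428·(383/0.156)·1.502²/(2·9.81) = 6.849 m
Δp = ρg·h_f = 998.0·9.81·6.849 = 67.06 kPa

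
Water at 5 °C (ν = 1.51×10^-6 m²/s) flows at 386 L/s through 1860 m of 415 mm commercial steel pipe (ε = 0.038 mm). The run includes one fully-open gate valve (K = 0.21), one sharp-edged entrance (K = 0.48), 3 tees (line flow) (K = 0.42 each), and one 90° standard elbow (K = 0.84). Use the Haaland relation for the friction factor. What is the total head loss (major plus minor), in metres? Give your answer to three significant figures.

H_L ≈ 26.3 m

V = 4Q/(πD²) = 2.854 m/s; V²/2g = 0.4151 m
Re = 7.84×10^5, ε/D = 9.16×10^-5 → f = 0.01349 (Haaland)
Major: h_f = f(L/D)·V²/2g = 0.01349·4482·0.4151 = 25.10 m
Minor: ΣK = 2.79; h_m = ΣK·V²/2g = 1.158 m
Total H_L = 25.10 + 1.158 = 26.26 m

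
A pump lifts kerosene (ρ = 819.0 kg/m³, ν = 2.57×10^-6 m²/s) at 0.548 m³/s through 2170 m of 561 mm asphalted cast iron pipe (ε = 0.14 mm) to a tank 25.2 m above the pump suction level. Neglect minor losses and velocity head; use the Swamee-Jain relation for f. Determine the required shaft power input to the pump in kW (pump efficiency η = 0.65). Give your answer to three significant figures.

P_shaft ≈ 276 kW

V = 4Q/(πD²) = 2.217 m/s; Re = 4.84×10^5; ε/D = 2.50×10^-4; f = 0.01600
h_f = f(L/D)V²/2g = 15.50 m
Total head H = z + h_f = 25.2 + 15.50 = 40.70 m
P_hyd = ρgQH = 819.0·9.81·0.548·40.70 = 179.2 kW
P_shaft = P_hyd/η = 179.2/0.65 = 275.7 kW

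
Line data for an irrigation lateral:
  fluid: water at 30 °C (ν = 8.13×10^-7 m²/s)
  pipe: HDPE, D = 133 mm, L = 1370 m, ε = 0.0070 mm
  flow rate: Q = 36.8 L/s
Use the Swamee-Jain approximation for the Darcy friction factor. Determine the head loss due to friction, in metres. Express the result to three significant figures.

V = 4Q/(πD²) = 4·0.0368/(π·0.133²) = 2.649 m/s
Re = VD/ν = 2.649·0.133/8.13×10^-7 = 4.33×10^5 → turbulent
ε/D = 0.0070/133 = 5.26×10^-5
Swamee-Jain: f = 0.01416
h_f = f(L/D)V²/(2g) = 0.01416·(1370/0.133)·2.649²/(2·9.81) = 52.14 m

h_f ≈ 52.1 m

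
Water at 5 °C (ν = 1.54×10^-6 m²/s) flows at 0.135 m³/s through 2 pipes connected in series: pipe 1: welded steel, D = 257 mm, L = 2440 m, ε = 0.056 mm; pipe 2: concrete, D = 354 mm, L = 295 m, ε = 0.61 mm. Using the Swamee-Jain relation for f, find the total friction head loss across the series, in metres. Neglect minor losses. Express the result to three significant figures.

Pipe 1: V = 2.602 m/s, Re = 4.34×10^5, ε/D = 2.18×10^-4, f = 0.01587, h_1 = f(L/D)V²/2g = 52.00 m
Pipe 2: V = 1.372 m/s, Re = 3.15×10^5, ε/D = 0.00172, f = 0.02330, h_2 = f(L/D)V²/2g = 1.862 m
Series → Q common, losses add: H = Σh = 53.86 m

H ≈ 53.9 m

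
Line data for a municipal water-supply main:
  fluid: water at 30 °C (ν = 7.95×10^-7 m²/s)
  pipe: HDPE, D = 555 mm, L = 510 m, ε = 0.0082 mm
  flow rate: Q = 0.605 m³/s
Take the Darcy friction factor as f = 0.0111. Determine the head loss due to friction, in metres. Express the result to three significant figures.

V = 4Q/(πD²) = 4·0.605/(π·0.555²) = 2.501 m/s
h_f = f(L/D)V²/(2g) = 0.01110·(510/0.555)·2.501²/(2·9.81) = 3.251 m

h_f ≈ 3.25 m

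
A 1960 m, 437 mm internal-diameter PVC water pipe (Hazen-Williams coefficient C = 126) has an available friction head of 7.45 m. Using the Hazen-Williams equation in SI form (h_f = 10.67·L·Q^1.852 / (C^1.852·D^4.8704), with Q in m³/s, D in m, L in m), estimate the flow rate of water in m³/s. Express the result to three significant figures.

Rearranging: Q = [h_f·C^1.852·D^4.8704 / (10.67·L)]^(1/1.852)
Q = [7.45·126^1.852·0.437^4.8704 / (10.67·1960)]^0.540 = 0.1963 m³/s

Q ≈ 0.196 m³/s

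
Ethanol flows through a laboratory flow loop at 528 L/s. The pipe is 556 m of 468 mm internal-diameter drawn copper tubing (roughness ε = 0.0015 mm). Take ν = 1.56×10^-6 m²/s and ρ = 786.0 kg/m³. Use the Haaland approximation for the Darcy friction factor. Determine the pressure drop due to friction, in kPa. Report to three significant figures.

Δp ≈ 51.9 kPa

V = 4Q/(πD²) = 4·0.528/(π·0.468²) = 3.069 m/s
Re = VD/ν = 3.069·0.468/1.56×10^-6 = 9.21×10^5 → turbulent
ε/D = 0.0015/468 = 3.21×10^-6
Haaland: f = 0.01180
h_f = f(L/D)V²/(2g) = 0.01180·(556/0.468)·3.069²/(2·9.81) = 6.731 m
Δp = ρg·h_f = 786.0·9.81·6.731 = 51.90 kPa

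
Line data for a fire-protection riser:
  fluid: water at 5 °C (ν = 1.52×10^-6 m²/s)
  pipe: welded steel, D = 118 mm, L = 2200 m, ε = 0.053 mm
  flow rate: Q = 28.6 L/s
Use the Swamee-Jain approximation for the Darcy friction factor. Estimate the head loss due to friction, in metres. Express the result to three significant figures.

V = 4Q/(πD²) = 4·0.0286/(π·0.118²) = 2.615 m/s
Re = VD/ν = 2.615·0.118/1.52×10^-6 = 2.03×10^5 → turbulent
ε/D = 0.053/118 = 4.49×10^-4
Swamee-Jain: f = 0.01863
h_f = f(L/D)V²/(2g) = 0.01863·(2200/0.118)·2.615²/(2·9.81) = 121.1 m

h_f ≈ 121 m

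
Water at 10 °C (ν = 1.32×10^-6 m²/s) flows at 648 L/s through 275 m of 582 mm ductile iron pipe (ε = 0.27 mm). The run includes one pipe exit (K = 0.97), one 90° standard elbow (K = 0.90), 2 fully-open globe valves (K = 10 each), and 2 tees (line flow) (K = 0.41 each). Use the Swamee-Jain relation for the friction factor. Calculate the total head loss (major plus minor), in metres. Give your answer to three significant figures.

V = 4Q/(πD²) = 2.436 m/s; V²/2g = 0.3024 m
Re = 1.07×10^6, ε/D = 4.64×10^-4 → f = 0.01701 (Swamee-Jain)
Major: h_f = f(L/D)·V²/2g = 0.01701·472.5·0.3024 = 2.431 m
Minor: ΣK = 22.7; h_m = ΣK·V²/2g = 6.861 m
Total H_L = 2.431 + 6.861 = 9.292 m

H_L ≈ 9.29 m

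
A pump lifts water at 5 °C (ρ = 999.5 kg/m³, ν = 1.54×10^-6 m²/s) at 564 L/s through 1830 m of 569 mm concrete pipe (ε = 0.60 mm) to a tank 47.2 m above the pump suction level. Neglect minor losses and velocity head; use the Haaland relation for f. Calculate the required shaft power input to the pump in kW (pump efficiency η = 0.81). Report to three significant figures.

P_shaft ≈ 434 kW

V = 4Q/(πD²) = 2.218 m/s; Re = 8.20×10^5; ε/D = 0.00105; f = 0.02024
h_f = f(L/D)V²/2g = 16.32 m
Total head H = z + h_f = 47.2 + 16.32 = 63.52 m
P_hyd = ρgQH = 999.5·9.81·0.564·63.52 = 351.3 kW
P_shaft = P_hyd/η = 351.3/0.81 = 433.7 kW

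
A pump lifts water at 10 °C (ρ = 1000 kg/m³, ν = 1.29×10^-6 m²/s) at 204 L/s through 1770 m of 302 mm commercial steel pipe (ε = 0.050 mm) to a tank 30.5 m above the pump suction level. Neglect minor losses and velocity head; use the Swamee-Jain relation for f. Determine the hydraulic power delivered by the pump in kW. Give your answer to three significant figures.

P_hyd ≈ 133 kW

V = 4Q/(πD²) = 2.848 m/s; Re = 6.67×10^5; ε/D = 1.66×10^-4; f = 0.01480
h_f = f(L/D)V²/2g = 35.86 m
Total head H = z + h_f = 30.5 + 35.86 = 66.36 m
P_hyd = ρgQH = 1000·9.81·0.204·66.36 = 132.8 kW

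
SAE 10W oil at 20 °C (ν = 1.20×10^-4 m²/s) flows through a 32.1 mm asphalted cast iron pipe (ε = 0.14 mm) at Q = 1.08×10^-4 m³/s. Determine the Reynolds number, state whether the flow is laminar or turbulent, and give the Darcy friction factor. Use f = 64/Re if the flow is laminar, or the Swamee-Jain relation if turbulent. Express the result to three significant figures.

Re ≈ 35.7; laminar; f = 64/Re ≈ 1.79

V = 4Q/(πD²) = 0.1335 m/s
Re = VD/ν = 0.1335·0.0321/1.20×10^-4 = 35.7
Re < 2300 → laminar → f = 64/Re = 1.793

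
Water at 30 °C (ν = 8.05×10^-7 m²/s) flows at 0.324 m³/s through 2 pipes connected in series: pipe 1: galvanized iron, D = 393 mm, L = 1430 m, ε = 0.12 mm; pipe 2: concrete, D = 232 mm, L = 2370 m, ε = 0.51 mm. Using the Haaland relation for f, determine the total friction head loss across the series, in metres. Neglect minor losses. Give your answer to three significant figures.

Pipe 1: V = 2.671 m/s, Re = 1.30×10^6, ε/D = 3.05×10^-4, f = 0.01551, h_1 = f(L/D)V²/2g = 20.52 m
Pipe 2: V = 7.664 m/s, Re = 2.21×10^6, ε/D = 0.00220, f = 0.02414, h_2 = f(L/D)V²/2g = 738.3 m
Series → Q common, losses add: H = Σh = 758.8 m

H ≈ 759 m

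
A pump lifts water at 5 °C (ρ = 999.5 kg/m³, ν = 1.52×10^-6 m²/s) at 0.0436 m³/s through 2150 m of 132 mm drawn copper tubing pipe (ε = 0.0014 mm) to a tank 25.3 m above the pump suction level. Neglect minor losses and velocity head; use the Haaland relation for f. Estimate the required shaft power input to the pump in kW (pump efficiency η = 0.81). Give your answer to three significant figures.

P_shaft ≈ 78.5 kW

V = 4Q/(πD²) = 3.186 m/s; Re = 2.77×10^5; ε/D = 1.06×10^-5; f = 0.01464
h_f = f(L/D)V²/2g = 123.4 m
Total head H = z + h_f = 25.3 + 123.4 = 148.7 m
P_hyd = ρgQH = 999.5·9.81·0.0436·148.7 = 63.57 kW
P_shaft = P_hyd/η = 63.57/0.81 = 78.48 kW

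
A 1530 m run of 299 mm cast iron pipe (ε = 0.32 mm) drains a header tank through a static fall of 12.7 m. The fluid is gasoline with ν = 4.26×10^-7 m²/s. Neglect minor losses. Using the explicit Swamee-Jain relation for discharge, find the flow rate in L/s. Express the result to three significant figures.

Swamee-Jain (Type II): Q = -0.965·√(gD⁵h_f/L)·ln[ε/(3.7D) + √(3.17ν²L/(gD³h_f))]
√(gD⁵h_f/L) = √(9.81·0.299⁵·12.7/1530) = 0.01395
ε/(3.7D) = 2.89×10^-4; √(3.17ν²L/(gD³h_f)) = 1.63×10^-5
Q = -0.965·0.01395·ln(3.055×10^-4) = 0.1090 m³/s
Check: V = 1.55 m/s, Re = 1.09×10^6, f = 0.02031, h_f = 12.8 m ≈ 12.7 m ✓

Q ≈ 109 L/s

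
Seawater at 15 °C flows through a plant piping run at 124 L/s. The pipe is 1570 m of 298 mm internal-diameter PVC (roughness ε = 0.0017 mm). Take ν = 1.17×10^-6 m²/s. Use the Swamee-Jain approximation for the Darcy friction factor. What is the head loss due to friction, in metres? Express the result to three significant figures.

V = 4Q/(πD²) = 4·0.124/(π·0.298²) = 1.778 m/s
Re = VD/ν = 1.778·0.298/1.17×10^-6 = 4.53×10^5 → turbulent
ε/D = 0.0017/298 = 5.70×10^-6
Swamee-Jain: f = 0.01341
h_f = f(L/D)V²/(2g) = 0.01341·(1570/0.298)·1.778²/(2·9.81) = 11.38 m

h_f ≈ 11.4 m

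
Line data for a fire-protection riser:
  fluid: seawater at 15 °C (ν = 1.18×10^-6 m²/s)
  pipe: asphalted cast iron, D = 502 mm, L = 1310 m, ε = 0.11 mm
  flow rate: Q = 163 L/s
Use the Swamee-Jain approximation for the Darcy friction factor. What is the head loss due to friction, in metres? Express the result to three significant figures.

h_f ≈ 1.46 m

V = 4Q/(πD²) = 4·0.163/(π·0.502²) = 0.8236 m/s
Re = VD/ν = 0.8236·0.502/1.18×10^-6 = 3.50×10^5 → turbulent
ε/D = 0.11/502 = 2.19×10^-4
Swamee-Jain: f = 0.01620
h_f = f(L/D)V²/(2g) = 0.01620·(1310/0.502)·0.8236²/(2·9.81) = 1.461 m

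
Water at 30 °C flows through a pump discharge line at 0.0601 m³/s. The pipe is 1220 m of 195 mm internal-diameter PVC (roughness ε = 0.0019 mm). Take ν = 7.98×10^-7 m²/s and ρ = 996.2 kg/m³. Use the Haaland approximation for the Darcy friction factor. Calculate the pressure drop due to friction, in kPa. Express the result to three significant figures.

V = 4Q/(πD²) = 4·0.0601/(π·0.195²) = 2.012 m/s
Re = VD/ν = 2.012·0.195/7.98×10^-7 = 4.92×10^5 → turbulent
ε/D = 0.0019/195 = 9.74×10^-6
Haaland: f = 0.01321
h_f = f(L/D)V²/(2g) = 0.01321·(1220/0.195)·2.012²/(2·9.81) = 17.06 m
Δp = ρg·h_f = 996.2·9.81·17.06 = 166.7 kPa

Δp ≈ 167 kPa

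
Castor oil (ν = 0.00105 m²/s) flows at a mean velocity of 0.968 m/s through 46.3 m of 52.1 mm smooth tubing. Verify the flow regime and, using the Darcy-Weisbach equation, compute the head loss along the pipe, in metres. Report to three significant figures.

Re = VD/ν = 0.968·0.05210/0.00105 = 48.0 → laminar (Re < 2300)
f = 64/Re = 1.332
h_f = f(L/D)V²/(2g) = 1.332·(46.3/0.05210)·0.968²/(2·9.81) = 56.55 m

h_f ≈ 56.6 m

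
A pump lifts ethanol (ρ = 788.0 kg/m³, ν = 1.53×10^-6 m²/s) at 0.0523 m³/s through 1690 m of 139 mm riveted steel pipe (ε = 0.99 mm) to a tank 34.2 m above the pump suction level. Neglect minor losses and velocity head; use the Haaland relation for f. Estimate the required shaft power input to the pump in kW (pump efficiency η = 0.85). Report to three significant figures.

V = 4Q/(πD²) = 3.447 m/s; Re = 3.13×10^5; ε/D = 0.00712; f = 0.03419
h_f = f(L/D)V²/2g = 251.7 m
Total head H = z + h_f = 34.2 + 251.7 = 285.9 m
P_hyd = ρgQH = 788.0·9.81·0.0523·285.9 = 115.6 kW
P_shaft = P_hyd/η = 115.6/0.85 = 136.0 kW

P_shaft ≈ 136 kW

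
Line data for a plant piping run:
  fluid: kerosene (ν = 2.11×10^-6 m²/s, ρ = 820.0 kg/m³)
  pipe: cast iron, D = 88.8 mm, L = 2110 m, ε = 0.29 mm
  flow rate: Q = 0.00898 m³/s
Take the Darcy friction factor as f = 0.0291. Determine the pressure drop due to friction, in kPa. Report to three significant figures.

Δp ≈ 596 kPa

V = 4Q/(πD²) = 4·0.00898/(π·0.0888²) = 1.450 m/s
h_f = f(L/D)V²/(2g) = 0.02910·(2110/0.0888)·1.450²/(2·9.81) = 74.09 m
Δp = ρg·h_f = 820.0·9.81·74.09 = 596.0 kPa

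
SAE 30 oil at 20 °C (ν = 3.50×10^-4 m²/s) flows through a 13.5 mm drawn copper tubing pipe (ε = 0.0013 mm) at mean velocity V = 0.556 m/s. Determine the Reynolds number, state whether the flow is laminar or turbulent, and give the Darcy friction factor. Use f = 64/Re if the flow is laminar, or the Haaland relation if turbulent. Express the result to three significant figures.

Re = VD/ν = 0.5560·0.0135/3.50×10^-4 = 21.4
Re < 2300 → laminar → f = 64/Re = 2.984

Re ≈ 21.4; laminar; f = 64/Re ≈ 2.98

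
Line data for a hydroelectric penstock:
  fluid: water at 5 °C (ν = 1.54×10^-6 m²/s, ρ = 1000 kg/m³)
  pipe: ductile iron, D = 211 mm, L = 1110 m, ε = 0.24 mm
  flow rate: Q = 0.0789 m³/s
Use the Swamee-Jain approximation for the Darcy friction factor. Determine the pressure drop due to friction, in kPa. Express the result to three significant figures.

V = 4Q/(πD²) = 4·0.0789/(π·0.211²) = 2.256 m/s
Re = VD/ν = 2.256·0.211/1.54×10^-6 = 3.09×10^5 → turbulent
ε/D = 0.24/211 = 0.00114
Swamee-Jain: f = 0.02127
h_f = f(L/D)V²/(2g) = 0.02127·(1110/0.211)·2.256²/(2·9.81) = 29.04 m
Δp = ρg·h_f = 1000·9.81·29.04 = 284.9 kPa

Δp ≈ 285 kPa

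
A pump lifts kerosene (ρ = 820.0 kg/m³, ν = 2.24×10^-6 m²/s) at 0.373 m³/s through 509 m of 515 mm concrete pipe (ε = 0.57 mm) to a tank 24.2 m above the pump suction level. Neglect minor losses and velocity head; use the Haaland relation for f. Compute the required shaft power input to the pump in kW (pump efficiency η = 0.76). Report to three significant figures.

P_shaft ≈ 109 kW

V = 4Q/(πD²) = 1.791 m/s; Re = 4.12×10^5; ε/D = 0.00111; f = 0.02076
h_f = f(L/D)V²/2g = 3.353 m
Total head H = z + h_f = 24.2 + 3.353 = 27.55 m
P_hyd = ρgQH = 820.0·9.81·0.373·27.55 = 82.67 kW
P_shaft = P_hyd/η = 82.67/0.76 = 108.8 kW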